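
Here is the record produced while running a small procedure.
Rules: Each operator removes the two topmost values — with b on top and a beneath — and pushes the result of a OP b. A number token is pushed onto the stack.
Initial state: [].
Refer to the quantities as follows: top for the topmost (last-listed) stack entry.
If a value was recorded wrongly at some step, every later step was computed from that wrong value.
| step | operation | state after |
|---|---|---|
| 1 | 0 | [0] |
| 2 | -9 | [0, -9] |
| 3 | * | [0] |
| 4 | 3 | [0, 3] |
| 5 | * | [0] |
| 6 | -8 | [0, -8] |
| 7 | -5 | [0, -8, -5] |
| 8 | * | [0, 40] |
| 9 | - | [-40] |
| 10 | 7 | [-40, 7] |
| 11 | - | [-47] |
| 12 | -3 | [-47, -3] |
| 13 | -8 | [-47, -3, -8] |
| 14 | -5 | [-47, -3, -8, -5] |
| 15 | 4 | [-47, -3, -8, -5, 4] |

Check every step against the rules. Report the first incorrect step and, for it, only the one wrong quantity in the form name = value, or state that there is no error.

no error

Recomputing the run from the initial state:
step 1: [0]
step 2: [0, -9]
step 3: [0]
step 4: [0, 3]
step 5: [0]
step 6: [0, -8]
step 7: [0, -8, -5]
step 8: [0, 40]
step 9: [-40]
step 10: [-40, 7]
step 11: [-47]
step 12: [-47, -3]
step 13: [-47, -3, -8]
step 14: [-47, -3, -8, -5]
step 15: [-47, -3, -8, -5, 4]
This matches the record at every step.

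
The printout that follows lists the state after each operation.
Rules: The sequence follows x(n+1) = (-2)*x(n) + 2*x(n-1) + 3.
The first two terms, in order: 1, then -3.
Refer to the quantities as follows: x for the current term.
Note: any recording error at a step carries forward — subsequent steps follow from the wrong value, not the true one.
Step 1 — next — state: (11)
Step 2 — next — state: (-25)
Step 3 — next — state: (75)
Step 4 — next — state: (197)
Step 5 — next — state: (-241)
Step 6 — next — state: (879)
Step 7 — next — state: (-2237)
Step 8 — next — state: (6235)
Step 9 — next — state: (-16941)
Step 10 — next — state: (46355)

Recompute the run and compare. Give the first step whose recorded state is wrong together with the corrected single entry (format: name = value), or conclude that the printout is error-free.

step 4, x = -197

Step 1: x = -2*(-3) + (2)*(1) + (3) = 11 — no discrepancy.
Step 2: x = -2*(11) + (2)*(-3) + (3) = -25 — agrees with the printout.
Step 3: x = -2*(-25) + (2)*(11) + (3) = 75 — matches.
Step 4: x = -2*(75) + (2)*(-25) + (3) = -197 — the recorded entry deviates here.
The audit stops at step 4: the recorded entry is wrong and should be x = -197.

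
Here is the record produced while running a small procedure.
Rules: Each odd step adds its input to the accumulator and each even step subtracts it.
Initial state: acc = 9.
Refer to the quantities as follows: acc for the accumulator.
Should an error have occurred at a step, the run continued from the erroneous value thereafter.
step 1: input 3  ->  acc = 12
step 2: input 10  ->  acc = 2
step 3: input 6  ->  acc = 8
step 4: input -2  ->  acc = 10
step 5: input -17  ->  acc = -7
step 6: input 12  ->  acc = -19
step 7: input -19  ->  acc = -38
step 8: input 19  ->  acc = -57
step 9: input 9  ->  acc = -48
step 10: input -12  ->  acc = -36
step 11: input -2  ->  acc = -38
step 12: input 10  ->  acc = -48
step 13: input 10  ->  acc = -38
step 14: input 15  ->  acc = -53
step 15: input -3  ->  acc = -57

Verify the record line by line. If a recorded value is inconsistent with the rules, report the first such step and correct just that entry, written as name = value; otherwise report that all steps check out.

Recomputing the run from the initial state:
step 1: acc = 12
step 2: acc = 2
step 3: acc = 8
step 4: acc = 10
step 5: acc = -7
step 6: acc = -19
step 7: acc = -38
step 8: acc = -57
step 9: acc = -48
step 10: acc = -36
step 11: acc = -38
step 12: acc = -48
step 13: acc = -38
step 14: acc = -53
step 15: acc = -56
The first disagreement with the record is at step 15, where the value should be acc = -56.

step 15, acc = -56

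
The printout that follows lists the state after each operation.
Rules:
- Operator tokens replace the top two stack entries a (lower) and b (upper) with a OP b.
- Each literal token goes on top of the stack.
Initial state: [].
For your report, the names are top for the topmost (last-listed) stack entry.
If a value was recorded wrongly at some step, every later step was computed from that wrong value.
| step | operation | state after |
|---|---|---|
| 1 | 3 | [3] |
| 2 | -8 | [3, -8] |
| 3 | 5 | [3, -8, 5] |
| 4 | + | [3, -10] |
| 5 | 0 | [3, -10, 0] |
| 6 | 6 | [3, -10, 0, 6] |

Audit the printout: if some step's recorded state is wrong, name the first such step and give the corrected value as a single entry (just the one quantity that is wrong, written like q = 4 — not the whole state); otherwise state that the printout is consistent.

step 4, top = -3

Step 1: push 3: top = 3 — verified.
Step 2: push -8: top = -8 — agrees with the printout.
Step 3: push 5: top = 5 — in agreement.
Step 4: -8 + 5 = -3 — this is not what the printout shows.
That makes step 4 the first incorrect line — top = -3 is what it should show.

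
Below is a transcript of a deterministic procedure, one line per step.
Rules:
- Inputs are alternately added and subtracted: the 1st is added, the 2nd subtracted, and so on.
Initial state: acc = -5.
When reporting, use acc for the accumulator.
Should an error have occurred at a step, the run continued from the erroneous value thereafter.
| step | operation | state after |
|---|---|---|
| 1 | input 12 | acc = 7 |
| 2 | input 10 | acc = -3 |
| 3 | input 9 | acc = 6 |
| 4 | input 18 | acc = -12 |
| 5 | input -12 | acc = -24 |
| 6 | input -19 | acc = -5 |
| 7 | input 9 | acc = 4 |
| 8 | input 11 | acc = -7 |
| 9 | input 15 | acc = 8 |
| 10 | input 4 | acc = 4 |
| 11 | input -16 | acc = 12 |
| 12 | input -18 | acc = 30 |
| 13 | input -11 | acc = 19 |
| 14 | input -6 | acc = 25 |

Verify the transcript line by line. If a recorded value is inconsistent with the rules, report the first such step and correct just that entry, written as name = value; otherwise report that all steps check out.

1. acc = -5 + 12 = 7 (consistent with the transcript)
2. acc = 7 - 10 = -3 (in agreement)
3. acc = -3 + 9 = 6 (no discrepancy)
4. acc = 6 - 18 = -12 (agrees with the transcript)
5. acc = -12 + -12 = -24 (same as recorded)
6. acc = -24 - -19 = -5 (no discrepancy)
7. acc = -5 + 9 = 4 (consistent with the transcript)
8. acc = 4 - 11 = -7 (matches)
9. acc = -7 + 15 = 8 (consistent with the transcript)
10. acc = 8 - 4 = 4 (in agreement)
11. acc = 4 + -16 = -12 (the recorded entry deviates here)
First incorrect step: 11; the correct value is acc = -12.

step 11, acc = -12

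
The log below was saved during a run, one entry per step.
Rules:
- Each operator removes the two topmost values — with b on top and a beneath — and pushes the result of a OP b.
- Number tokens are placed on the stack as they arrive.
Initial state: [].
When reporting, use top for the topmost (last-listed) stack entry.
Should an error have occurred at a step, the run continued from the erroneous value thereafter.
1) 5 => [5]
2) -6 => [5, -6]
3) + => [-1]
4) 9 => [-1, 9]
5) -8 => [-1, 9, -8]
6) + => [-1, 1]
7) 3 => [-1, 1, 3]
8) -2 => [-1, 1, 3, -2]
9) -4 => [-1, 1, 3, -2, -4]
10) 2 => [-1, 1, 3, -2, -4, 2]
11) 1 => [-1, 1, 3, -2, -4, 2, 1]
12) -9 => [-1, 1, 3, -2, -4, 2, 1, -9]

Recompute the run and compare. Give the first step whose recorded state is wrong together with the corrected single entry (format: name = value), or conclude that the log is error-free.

no error

Recomputing the run from the initial state:
step 1: [5]
step 2: [5, -6]
step 3: [-1]
step 4: [-1, 9]
step 5: [-1, 9, -8]
step 6: [-1, 1]
step 7: [-1, 1, 3]
step 8: [-1, 1, 3, -2]
step 9: [-1, 1, 3, -2, -4]
step 10: [-1, 1, 3, -2, -4, 2]
step 11: [-1, 1, 3, -2, -4, 2, 1]
step 12: [-1, 1, 3, -2, -4, 2, 1, -9]
This matches the log at every step.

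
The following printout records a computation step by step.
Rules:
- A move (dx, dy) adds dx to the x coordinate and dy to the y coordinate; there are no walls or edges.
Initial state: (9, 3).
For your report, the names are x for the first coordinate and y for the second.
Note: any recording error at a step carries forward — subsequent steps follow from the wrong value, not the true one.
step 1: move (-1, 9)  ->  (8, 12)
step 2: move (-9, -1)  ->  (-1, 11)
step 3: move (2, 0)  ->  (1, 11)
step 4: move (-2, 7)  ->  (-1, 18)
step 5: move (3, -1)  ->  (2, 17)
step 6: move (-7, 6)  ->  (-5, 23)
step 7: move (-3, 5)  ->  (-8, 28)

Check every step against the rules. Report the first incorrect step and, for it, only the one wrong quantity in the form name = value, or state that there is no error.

Recomputing the run from the initial state:
step 1: x = 8, y = 12
step 2: x = -1, y = 11
step 3: x = 1, y = 11
step 4: x = -1, y = 18
step 5: x = 2, y = 17
step 6: x = -5, y = 23
step 7: x = -8, y = 28
This matches the printout at every step.

no error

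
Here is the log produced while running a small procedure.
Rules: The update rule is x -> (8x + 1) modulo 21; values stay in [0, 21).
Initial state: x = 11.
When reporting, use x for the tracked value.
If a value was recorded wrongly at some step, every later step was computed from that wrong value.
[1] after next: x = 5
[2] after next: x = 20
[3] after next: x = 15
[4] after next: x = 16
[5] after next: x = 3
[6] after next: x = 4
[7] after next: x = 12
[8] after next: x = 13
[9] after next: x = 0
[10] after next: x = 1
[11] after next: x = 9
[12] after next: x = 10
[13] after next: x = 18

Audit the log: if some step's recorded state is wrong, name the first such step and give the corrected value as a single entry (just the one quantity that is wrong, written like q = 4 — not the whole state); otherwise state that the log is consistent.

step 3, x = 14

step 1: x = (8*11 + 1) mod 21 = 5 -> matches
step 2: x = (8*5 + 1) mod 21 = 20 -> verified
step 3: x = (8*20 + 1) mod 21 = 14 -> the entry is off here
So the first discrepancy is step 3, where the right value is x = 14.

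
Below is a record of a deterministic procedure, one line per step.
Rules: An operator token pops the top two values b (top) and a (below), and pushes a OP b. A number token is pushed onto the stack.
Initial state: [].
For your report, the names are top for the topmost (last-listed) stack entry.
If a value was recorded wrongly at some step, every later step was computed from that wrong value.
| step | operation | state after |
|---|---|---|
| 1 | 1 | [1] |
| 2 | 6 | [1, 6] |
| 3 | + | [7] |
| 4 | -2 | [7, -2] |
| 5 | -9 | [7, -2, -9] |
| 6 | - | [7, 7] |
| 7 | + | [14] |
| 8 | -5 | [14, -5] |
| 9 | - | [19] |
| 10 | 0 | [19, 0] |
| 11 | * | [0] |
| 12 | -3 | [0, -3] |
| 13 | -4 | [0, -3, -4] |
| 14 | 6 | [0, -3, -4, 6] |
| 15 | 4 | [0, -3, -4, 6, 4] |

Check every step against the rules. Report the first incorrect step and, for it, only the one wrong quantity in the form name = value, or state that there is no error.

no error

Step 1: push 1: top = 1 — same as recorded.
Step 2: push 6: top = 6 — confirmed correct.
Step 3: 1 + 6 = 7 — same as recorded.
Step 4: push -2: top = -2 — confirmed correct.
Step 5: push -9: top = -9 — verified.
Step 6: -2 - -9 = 7 — consistent with the record.
Step 7: 7 + 7 = 14 — checks out.
Step 8: push -5: top = -5 — exactly as logged.
Step 9: 14 - -5 = 19 — consistent with the record.
Step 10: push 0: top = 0 — in agreement.
Step 11: 19 * 0 = 0 — verified.
Step 12: push -3: top = -3 — in agreement.
Step 13: push -4: top = -4 — same as recorded.
Step 14: push 6: top = 6 — exactly as logged.
Step 15: push 4: top = 4 — verified.
All entries verified; no error found.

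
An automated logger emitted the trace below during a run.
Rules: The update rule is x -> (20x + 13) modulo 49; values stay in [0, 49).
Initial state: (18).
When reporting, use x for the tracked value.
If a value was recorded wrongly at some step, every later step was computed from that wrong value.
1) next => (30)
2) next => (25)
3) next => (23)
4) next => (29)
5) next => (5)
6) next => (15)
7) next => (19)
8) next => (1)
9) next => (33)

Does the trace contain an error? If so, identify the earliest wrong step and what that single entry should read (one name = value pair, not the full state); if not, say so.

Step 1: x = (20*18 + 13) mod 49 = 30 — matches.
Step 2: x = (20*30 + 13) mod 49 = 25 — confirmed correct.
Step 3: x = (20*25 + 13) mod 49 = 23 — no discrepancy.
Step 4: x = (20*23 + 13) mod 49 = 32 — not what was recorded.
The audit stops at step 4: the recorded entry is wrong and should be x = 32.

step 4, x = 32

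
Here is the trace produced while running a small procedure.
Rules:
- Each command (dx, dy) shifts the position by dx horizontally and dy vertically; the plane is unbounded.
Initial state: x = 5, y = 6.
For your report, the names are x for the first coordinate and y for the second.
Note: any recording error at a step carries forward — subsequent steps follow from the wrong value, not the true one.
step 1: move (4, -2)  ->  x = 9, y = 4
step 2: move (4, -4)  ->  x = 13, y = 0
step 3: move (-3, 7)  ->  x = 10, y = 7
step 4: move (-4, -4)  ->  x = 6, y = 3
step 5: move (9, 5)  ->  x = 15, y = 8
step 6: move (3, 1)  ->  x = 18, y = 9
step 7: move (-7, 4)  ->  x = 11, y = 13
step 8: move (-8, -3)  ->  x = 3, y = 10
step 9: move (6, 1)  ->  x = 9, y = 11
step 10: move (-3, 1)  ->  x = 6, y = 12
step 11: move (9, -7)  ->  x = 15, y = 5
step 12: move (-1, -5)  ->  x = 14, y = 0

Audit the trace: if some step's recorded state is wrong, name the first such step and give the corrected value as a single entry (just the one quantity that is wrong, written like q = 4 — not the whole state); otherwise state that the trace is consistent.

no error

Recomputing the run from the initial state:
step 1: x = 9, y = 4
step 2: x = 13, y = 0
step 3: x = 10, y = 7
step 4: x = 6, y = 3
step 5: x = 15, y = 8
step 6: x = 18, y = 9
step 7: x = 11, y = 13
step 8: x = 3, y = 10
step 9: x = 9, y = 11
step 10: x = 6, y = 12
step 11: x = 15, y = 5
step 12: x = 14, y = 0
This matches the trace at every step.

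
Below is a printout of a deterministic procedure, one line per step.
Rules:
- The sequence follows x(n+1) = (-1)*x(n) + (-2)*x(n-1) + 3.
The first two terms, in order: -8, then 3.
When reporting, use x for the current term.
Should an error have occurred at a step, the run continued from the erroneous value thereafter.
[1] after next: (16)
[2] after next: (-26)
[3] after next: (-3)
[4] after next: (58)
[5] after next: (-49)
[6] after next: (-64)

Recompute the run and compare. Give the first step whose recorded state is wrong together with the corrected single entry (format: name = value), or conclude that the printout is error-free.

step 2, x = -19

Step 1: x = -1*(3) + (-2)*(-8) + (3) = 16 — matches.
Step 2: x = -1*(16) + (-2)*(3) + (3) = -19 — the printout disagrees here.
Conclusion: step 2 carries the first error; the entry should be x = -19.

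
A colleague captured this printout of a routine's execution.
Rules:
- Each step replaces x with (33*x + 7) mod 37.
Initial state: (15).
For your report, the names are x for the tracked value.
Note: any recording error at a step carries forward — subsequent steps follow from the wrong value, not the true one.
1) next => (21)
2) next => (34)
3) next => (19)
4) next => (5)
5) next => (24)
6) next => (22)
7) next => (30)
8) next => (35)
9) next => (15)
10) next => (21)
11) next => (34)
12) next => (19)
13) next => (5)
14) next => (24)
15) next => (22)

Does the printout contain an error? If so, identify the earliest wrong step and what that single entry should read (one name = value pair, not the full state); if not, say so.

no error

step 1: x = (33*15 + 7) mod 37 = 21 -> agrees with the printout
step 2: x = (33*21 + 7) mod 37 = 34 -> consistent with the printout
step 3: x = (33*34 + 7) mod 37 = 19 -> exactly as logged
step 4: x = (33*19 + 7) mod 37 = 5 -> verified
step 5: x = (33*5 + 7) mod 37 = 24 -> exactly as logged
step 6: x = (33*24 + 7) mod 37 = 22 -> agrees with the printout
step 7: x = (33*22 + 7) mod 37 = 30 -> verified
step 8: x = (33*30 + 7) mod 37 = 35 -> in agreement
step 9: x = (33*35 + 7) mod 37 = 15 -> same as recorded
step 10: x = (33*15 + 7) mod 37 = 21 -> checks out
step 11: x = (33*21 + 7) mod 37 = 34 -> agrees with the printout
step 12: x = (33*34 + 7) mod 37 = 19 -> same as recorded
step 13: x = (33*19 + 7) mod 37 = 5 -> confirmed correct
step 14: x = (33*5 + 7) mod 37 = 24 -> in agreement
step 15: x = (33*24 + 7) mod 37 = 22 -> no discrepancy
Nothing is out of place; the run is error-free.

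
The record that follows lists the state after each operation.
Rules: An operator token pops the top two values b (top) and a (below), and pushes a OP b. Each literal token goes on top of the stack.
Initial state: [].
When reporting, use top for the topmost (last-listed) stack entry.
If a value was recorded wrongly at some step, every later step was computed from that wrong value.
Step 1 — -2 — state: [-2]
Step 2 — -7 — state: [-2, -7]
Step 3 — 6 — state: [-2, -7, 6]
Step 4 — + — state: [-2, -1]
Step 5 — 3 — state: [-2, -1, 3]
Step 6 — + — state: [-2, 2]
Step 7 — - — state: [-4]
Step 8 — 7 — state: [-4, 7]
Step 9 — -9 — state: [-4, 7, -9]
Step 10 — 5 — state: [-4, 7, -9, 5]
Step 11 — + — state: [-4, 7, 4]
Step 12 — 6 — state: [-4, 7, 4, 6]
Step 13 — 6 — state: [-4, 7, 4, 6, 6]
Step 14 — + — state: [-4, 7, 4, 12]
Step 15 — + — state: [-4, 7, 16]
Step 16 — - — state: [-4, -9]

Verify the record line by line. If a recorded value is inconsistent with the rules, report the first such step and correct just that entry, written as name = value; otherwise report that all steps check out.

Recomputing the run from the initial state:
step 1: [-2]
step 2: [-2, -7]
step 3: [-2, -7, 6]
step 4: [-2, -1]
step 5: [-2, -1, 3]
step 6: [-2, 2]
step 7: [-4]
step 8: [-4, 7]
step 9: [-4, 7, -9]
step 10: [-4, 7, -9, 5]
step 11: [-4, 7, -4]
step 12: [-4, 7, -4, 6]
step 13: [-4, 7, -4, 6, 6]
step 14: [-4, 7, -4, 12]
step 15: [-4, 7, 8]
step 16: [-4, -1]
The first disagreement with the record is at step 11, where the value should be top = -4.

step 11, top = -4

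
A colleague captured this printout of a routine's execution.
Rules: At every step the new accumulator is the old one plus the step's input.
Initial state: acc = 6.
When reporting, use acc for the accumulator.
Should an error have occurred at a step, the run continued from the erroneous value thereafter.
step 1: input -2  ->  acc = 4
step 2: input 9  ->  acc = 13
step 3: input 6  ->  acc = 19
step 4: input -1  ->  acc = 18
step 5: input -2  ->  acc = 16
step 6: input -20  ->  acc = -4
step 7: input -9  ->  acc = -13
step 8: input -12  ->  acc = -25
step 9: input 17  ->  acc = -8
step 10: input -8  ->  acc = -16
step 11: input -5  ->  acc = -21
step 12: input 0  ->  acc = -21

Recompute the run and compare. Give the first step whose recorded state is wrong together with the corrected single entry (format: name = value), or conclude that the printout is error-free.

1. acc = 6 + -2 = 4 (consistent with the printout)
2. acc = 4 + 9 = 13 (agrees with the printout)
3. acc = 13 + 6 = 19 (consistent with the printout)
4. acc = 19 + -1 = 18 (no discrepancy)
5. acc = 18 + -2 = 16 (same as recorded)
6. acc = 16 + -20 = -4 (agrees with the printout)
7. acc = -4 + -9 = -13 (confirmed correct)
8. acc = -13 + -12 = -25 (no discrepancy)
9. acc = -25 + 17 = -8 (same as recorded)
10. acc = -8 + -8 = -16 (same as recorded)
11. acc = -16 + -5 = -21 (confirmed correct)
12. acc = -21 + 0 = -21 (verified)
Every step is consistent.

no error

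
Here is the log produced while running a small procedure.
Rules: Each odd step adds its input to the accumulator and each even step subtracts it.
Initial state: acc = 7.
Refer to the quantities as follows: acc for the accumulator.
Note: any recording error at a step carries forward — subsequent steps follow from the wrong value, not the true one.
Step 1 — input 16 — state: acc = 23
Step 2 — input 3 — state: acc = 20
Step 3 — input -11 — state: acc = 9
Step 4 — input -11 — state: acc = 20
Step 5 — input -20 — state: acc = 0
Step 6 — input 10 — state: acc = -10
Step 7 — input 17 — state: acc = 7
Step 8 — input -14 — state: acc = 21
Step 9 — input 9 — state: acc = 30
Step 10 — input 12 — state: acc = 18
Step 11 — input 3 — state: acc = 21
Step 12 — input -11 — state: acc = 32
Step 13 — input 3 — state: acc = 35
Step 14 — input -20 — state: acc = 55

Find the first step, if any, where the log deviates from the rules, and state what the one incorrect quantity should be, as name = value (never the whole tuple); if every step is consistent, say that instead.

Recomputing the run from the initial state:
step 1: acc = 23
step 2: acc = 20
step 3: acc = 9
step 4: acc = 20
step 5: acc = 0
step 6: acc = -10
step 7: acc = 7
step 8: acc = 21
step 9: acc = 30
step 10: acc = 18
step 11: acc = 21
step 12: acc = 32
step 13: acc = 35
step 14: acc = 55
This matches the log at every step.

no error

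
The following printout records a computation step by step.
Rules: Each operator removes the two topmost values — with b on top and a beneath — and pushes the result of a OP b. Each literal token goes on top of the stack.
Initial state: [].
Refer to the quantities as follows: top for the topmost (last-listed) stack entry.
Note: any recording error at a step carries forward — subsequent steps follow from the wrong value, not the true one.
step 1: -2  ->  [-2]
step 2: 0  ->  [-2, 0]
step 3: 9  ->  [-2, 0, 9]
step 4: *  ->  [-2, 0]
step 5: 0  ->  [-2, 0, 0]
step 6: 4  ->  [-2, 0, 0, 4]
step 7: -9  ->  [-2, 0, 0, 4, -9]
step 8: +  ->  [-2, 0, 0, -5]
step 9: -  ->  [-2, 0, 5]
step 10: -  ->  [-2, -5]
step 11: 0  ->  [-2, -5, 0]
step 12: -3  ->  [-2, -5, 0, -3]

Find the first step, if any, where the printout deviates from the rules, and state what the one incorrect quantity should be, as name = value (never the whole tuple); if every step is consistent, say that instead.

no error

Recomputing the run from the initial state:
step 1: [-2]
step 2: [-2, 0]
step 3: [-2, 0, 9]
step 4: [-2, 0]
step 5: [-2, 0, 0]
step 6: [-2, 0, 0, 4]
step 7: [-2, 0, 0, 4, -9]
step 8: [-2, 0, 0, -5]
step 9: [-2, 0, 5]
step 10: [-2, -5]
step 11: [-2, -5, 0]
step 12: [-2, -5, 0, -3]
This matches the printout at every step.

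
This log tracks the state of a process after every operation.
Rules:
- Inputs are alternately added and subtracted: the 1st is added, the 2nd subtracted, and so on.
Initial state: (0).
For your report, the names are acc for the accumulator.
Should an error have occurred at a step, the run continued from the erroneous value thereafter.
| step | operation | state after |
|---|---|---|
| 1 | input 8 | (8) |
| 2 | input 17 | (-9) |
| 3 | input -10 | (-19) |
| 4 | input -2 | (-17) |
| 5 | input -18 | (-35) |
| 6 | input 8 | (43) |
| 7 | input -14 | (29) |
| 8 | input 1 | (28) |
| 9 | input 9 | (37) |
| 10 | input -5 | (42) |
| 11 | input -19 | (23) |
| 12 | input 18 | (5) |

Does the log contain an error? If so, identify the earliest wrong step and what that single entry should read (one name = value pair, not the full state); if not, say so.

1. acc = 0 + 8 = 8 (confirmed correct)
2. acc = 8 - 17 = -9 (verified)
3. acc = -9 + -10 = -19 (matches)
4. acc = -19 - -2 = -17 (same as recorded)
5. acc = -17 + -18 = -35 (confirmed correct)
6. acc = -35 - 8 = -43 (first mismatch against the log)
First deviation found at step 6; the corrected entry is acc = -43.

step 6, acc = -43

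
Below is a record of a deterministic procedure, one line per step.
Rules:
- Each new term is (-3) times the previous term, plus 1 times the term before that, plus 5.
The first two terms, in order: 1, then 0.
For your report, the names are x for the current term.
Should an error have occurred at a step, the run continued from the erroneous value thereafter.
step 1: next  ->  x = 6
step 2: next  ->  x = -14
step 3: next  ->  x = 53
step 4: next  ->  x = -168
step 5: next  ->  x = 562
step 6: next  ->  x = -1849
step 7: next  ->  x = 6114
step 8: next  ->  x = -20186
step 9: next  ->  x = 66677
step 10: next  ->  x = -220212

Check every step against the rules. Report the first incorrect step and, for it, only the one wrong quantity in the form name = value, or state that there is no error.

Recomputing the run from the initial state:
step 1: x = 6
step 2: x = -13
step 3: x = 50
step 4: x = -158
step 5: x = 529
step 6: x = -1740
step 7: x = 5754
step 8: x = -18997
step 9: x = 62750
step 10: x = -207242
The first disagreement with the record is at step 2, where the value should be x = -13.

step 2, x = -13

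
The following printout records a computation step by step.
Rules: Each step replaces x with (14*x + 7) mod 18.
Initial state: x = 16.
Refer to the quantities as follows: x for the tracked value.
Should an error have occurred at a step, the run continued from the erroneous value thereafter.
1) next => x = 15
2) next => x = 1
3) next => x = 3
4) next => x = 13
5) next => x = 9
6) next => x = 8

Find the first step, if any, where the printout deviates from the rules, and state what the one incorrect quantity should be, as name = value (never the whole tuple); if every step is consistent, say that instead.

step 6, x = 7

Step 1: x = (14*16 + 7) mod 18 = 15 — verified.
Step 2: x = (14*15 + 7) mod 18 = 1 — no discrepancy.
Step 3: x = (14*1 + 7) mod 18 = 3 — agrees with the printout.
Step 4: x = (14*3 + 7) mod 18 = 13 — in agreement.
Step 5: x = (14*13 + 7) mod 18 = 9 — verified.
Step 6: x = (14*9 + 7) mod 18 = 7 — a discrepancy with the printout.
Conclusion: step 6 carries the first error; the entry should be x = 7.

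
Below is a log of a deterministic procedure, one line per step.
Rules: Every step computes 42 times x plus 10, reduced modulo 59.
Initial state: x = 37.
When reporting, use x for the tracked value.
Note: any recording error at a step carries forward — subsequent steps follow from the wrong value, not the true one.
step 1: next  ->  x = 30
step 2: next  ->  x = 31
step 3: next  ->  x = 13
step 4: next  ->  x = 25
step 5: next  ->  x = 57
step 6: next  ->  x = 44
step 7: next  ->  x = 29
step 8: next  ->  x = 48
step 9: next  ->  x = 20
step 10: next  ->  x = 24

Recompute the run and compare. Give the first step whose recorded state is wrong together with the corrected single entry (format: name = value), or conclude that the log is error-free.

step 3, x = 14

step 1: x = (42*37 + 10) mod 59 = 30 -> consistent with the log
step 2: x = (42*30 + 10) mod 59 = 31 -> verified
step 3: x = (42*31 + 10) mod 59 = 14 -> the entry is off here
So the first discrepancy is step 3, where the right value is x = 14.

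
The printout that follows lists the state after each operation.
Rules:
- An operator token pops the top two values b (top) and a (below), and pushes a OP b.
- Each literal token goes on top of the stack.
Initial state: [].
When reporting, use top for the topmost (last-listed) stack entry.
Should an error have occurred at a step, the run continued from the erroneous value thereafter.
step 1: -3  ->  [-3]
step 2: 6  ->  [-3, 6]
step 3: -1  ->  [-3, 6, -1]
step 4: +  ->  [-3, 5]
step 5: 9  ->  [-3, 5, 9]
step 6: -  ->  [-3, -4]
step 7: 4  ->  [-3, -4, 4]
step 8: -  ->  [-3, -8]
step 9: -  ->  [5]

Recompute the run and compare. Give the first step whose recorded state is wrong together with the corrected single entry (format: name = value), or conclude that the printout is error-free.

no error

1. push -3: top = -3 (exactly as logged)
2. push 6: top = 6 (no discrepancy)
3. push -1: top = -1 (exactly as logged)
4. 6 + -1 = 5 (verified)
5. push 9: top = 9 (exactly as logged)
6. 5 - 9 = -4 (checks out)
7. push 4: top = 4 (no discrepancy)
8. -4 - 4 = -8 (confirmed correct)
9. -3 - -8 = 5 (agrees with the printout)
All entries verified; no error found.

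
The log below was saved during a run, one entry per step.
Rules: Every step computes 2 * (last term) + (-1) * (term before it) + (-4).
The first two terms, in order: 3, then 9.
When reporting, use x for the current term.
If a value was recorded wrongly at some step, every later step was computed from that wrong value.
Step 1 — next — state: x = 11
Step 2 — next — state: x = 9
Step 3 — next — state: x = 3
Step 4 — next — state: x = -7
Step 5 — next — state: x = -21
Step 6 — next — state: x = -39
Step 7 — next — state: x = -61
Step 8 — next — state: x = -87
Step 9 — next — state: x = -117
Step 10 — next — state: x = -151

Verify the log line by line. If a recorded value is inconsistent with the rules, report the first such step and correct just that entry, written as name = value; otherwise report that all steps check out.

no error

Recomputing the run from the initial state:
step 1: x = 11
step 2: x = 9
step 3: x = 3
step 4: x = -7
step 5: x = -21
step 6: x = -39
step 7: x = -61
step 8: x = -87
step 9: x = -117
step 10: x = -151
This matches the log at every step.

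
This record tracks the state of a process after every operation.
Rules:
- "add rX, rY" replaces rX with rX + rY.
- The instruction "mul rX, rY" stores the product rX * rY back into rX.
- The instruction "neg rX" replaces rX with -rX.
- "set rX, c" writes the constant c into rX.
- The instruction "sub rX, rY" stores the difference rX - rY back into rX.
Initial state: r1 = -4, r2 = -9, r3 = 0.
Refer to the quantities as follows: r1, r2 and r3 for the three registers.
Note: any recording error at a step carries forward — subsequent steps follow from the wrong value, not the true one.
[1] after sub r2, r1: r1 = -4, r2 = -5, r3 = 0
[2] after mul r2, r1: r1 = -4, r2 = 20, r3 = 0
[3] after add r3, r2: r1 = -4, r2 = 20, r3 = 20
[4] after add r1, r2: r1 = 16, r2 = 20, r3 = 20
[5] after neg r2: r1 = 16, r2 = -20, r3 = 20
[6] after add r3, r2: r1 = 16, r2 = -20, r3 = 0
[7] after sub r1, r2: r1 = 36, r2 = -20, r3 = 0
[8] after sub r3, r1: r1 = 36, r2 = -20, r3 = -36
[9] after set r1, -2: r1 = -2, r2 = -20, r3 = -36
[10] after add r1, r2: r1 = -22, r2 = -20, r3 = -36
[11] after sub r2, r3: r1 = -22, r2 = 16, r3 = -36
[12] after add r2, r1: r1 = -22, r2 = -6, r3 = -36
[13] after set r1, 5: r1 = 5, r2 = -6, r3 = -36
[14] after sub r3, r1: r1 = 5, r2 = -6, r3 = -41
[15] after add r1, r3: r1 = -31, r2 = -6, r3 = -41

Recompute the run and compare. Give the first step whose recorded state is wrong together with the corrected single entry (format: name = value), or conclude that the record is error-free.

step 15, r1 = -36

Recomputing the run from the initial state:
step 1: r1 = -4, r2 = -5, r3 = 0
step 2: r1 = -4, r2 = 20, r3 = 0
step 3: r1 = -4, r2 = 20, r3 = 20
step 4: r1 = 16, r2 = 20, r3 = 20
step 5: r1 = 16, r2 = -20, r3 = 20
step 6: r1 = 16, r2 = -20, r3 = 0
step 7: r1 = 36, r2 = -20, r3 = 0
step 8: r1 = 36, r2 = -20, r3 = -36
step 9: r1 = -2, r2 = -20, r3 = -36
step 10: r1 = -22, r2 = -20, r3 = -36
step 11: r1 = -22, r2 = 16, r3 = -36
step 12: r1 = -22, r2 = -6, r3 = -36
step 13: r1 = 5, r2 = -6, r3 = -36
step 14: r1 = 5, r2 = -6, r3 = -41
step 15: r1 = -36, r2 = -6, r3 = -41
The first disagreement with the record is at step 15, where the value should be r1 = -36.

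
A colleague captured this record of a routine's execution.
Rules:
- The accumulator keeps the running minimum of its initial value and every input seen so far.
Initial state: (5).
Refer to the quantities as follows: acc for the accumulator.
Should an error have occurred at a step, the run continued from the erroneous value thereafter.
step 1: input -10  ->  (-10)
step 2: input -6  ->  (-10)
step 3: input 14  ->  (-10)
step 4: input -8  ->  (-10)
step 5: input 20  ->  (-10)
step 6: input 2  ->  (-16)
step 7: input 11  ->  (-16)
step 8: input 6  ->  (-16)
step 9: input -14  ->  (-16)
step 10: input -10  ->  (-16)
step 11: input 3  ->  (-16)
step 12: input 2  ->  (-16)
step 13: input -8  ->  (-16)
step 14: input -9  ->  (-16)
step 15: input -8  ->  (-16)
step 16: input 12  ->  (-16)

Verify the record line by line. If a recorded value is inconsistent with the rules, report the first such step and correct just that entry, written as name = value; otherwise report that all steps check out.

1. acc = min(5, -10) = -10 (in agreement)
2. acc = min(-10, -6) = -10 (agrees with the record)
3. acc = min(-10, 14) = -10 (exactly as logged)
4. acc = min(-10, -8) = -10 (in agreement)
5. acc = min(-10, 20) = -10 (agrees with the record)
6. acc = min(-10, 2) = -10 (not what was recorded)
So the first discrepancy is step 6, where the right value is acc = -10.

step 6, acc = -10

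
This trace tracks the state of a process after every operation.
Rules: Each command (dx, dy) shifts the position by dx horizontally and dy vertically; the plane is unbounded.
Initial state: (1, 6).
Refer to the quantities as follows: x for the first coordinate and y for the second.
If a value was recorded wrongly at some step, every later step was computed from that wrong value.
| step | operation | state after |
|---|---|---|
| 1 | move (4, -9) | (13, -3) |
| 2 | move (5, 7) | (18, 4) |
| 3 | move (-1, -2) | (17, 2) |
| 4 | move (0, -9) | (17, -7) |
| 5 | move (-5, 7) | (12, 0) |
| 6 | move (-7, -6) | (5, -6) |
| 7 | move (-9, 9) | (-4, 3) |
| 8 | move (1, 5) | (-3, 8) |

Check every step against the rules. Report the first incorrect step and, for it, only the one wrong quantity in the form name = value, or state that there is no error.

step 1, x = 5

step 1: x = 1 + (4) = 5, y = 6 + (-9) = -3 -> this is not what the trace shows
That makes step 1 the first incorrect line — x = 5 is what it should show.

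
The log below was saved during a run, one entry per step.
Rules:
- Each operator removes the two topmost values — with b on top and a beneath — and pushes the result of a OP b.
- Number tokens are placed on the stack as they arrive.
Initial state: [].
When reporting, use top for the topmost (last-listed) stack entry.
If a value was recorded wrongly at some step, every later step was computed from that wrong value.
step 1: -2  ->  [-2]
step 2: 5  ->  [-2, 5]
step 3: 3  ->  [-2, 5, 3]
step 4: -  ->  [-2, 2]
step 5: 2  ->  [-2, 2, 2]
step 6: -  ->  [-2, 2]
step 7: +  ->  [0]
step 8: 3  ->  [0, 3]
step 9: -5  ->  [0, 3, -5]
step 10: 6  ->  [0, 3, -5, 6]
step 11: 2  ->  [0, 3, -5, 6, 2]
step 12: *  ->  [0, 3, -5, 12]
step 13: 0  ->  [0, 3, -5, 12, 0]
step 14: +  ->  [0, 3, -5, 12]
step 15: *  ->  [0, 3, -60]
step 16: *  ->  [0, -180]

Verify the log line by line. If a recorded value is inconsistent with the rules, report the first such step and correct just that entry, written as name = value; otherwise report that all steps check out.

step 6, top = 0

Step 1: push -2: top = -2 — verified.
Step 2: push 5: top = 5 — no discrepancy.
Step 3: push 3: top = 3 — verified.
Step 4: 5 - 3 = 2 — confirmed correct.
Step 5: push 2: top = 2 — no discrepancy.
Step 6: 2 - 2 = 0 — a discrepancy with the log.
Conclusion: step 6 carries the first error; the entry should be top = 0.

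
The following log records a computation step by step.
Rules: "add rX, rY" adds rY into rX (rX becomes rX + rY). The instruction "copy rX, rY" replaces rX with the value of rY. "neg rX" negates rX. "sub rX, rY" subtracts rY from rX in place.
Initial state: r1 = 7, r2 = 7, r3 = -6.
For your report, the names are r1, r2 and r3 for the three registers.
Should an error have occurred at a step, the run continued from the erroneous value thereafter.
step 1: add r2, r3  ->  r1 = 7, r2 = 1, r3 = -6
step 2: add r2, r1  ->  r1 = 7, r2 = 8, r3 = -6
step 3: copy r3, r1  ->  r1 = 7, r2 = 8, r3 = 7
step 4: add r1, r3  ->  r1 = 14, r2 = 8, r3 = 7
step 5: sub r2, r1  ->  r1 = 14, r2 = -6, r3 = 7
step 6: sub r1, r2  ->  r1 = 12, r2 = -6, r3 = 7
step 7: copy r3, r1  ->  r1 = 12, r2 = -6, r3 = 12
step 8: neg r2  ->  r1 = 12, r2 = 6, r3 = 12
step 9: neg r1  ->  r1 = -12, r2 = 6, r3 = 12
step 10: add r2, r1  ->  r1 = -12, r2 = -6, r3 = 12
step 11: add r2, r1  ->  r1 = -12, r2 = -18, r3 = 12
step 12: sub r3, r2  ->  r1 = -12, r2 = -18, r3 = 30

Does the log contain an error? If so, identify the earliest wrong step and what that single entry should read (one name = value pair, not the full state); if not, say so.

step 6, r1 = 20

Step 1: r2 = 7 + -6 = 1 — confirmed correct.
Step 2: r2 = 1 + 7 = 8 — consistent with the log.
Step 3: r3 = 7 — exactly as logged.
Step 4: r1 = 7 + 7 = 14 — in agreement.
Step 5: r2 = 8 - 14 = -6 — in agreement.
Step 6: r1 = 14 - -6 = 20 — the recorded entry deviates here.
The audit stops at step 6: the recorded entry is wrong and should be r1 = 20.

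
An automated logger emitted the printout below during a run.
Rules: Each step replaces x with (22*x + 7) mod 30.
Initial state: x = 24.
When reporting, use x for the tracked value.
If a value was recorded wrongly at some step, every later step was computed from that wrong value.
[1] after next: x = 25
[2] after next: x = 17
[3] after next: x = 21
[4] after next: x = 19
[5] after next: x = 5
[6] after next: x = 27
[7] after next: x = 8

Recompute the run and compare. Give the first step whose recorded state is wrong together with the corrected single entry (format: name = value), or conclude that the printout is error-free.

step 7, x = 1

1. x = (22*24 + 7) mod 30 = 25 (in agreement)
2. x = (22*25 + 7) mod 30 = 17 (consistent with the printout)
3. x = (22*17 + 7) mod 30 = 21 (verified)
4. x = (22*21 + 7) mod 30 = 19 (exactly as logged)
5. x = (22*19 + 7) mod 30 = 5 (matches)
6. x = (22*5 + 7) mod 30 = 27 (consistent with the printout)
7. x = (22*27 + 7) mod 30 = 1 (not what was recorded)
Conclusion: step 7 carries the first error; the entry should be x = 1.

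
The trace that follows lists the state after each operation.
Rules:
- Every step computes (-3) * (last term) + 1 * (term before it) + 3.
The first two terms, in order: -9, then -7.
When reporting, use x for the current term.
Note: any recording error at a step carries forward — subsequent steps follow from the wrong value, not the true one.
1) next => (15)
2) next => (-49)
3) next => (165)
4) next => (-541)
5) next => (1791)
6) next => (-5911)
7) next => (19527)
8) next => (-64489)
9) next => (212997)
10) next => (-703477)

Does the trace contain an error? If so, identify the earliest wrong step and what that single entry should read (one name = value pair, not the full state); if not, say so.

no error

1. x = -3*(-7) + (1)*(-9) + (3) = 15 (agrees with the trace)
2. x = -3*(15) + (1)*(-7) + (3) = -49 (verified)
3. x = -3*(-49) + (1)*(15) + (3) = 165 (confirmed correct)
4. x = -3*(165) + (1)*(-49) + (3) = -541 (verified)
5. x = -3*(-541) + (1)*(165) + (3) = 1791 (exactly as logged)
6. x = -3*(1791) + (1)*(-541) + (3) = -5911 (agrees with the trace)
7. x = -3*(-5911) + (1)*(1791) + (3) = 19527 (checks out)
8. x = -3*(19527) + (1)*(-5911) + (3) = -64489 (consistent with the trace)
9. x = -3*(-64489) + (1)*(19527) + (3) = 212997 (consistent with the trace)
10. x = -3*(212997) + (1)*(-64489) + (3) = -703477 (same as recorded)
The recomputation confirms every line.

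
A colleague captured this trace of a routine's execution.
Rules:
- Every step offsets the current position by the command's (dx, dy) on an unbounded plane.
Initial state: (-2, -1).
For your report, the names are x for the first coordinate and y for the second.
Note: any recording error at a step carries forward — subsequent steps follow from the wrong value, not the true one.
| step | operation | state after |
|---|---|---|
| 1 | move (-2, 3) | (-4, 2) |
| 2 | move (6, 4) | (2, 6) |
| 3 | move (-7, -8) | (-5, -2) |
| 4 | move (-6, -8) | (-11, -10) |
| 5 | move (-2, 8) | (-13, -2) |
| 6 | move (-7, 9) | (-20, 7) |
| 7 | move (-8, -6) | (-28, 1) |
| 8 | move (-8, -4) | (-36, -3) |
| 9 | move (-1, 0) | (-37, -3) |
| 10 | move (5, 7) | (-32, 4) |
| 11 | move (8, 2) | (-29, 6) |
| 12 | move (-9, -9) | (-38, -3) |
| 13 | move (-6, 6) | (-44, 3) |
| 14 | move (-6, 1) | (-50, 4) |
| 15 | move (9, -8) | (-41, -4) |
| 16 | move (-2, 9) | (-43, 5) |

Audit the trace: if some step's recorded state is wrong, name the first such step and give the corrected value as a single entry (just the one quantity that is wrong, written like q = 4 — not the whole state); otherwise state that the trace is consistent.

step 11, x = -24

Step 1: x = -2 + (-2) = -4, y = -1 + (3) = 2 — exactly as logged.
Step 2: x = -4 + (6) = 2, y = 2 + (4) = 6 — verified.
Step 3: x = 2 + (-7) = -5, y = 6 + (-8) = -2 — in agreement.
Step 4: x = -5 + (-6) = -11, y = -2 + (-8) = -10 — agrees with the trace.
Step 5: x = -11 + (-2) = -13, y = -10 + (8) = -2 — matches.
Step 6: x = -13 + (-7) = -20, y = -2 + (9) = 7 — consistent with the trace.
Step 7: x = -20 + (-8) = -28, y = 7 + (-6) = 1 — confirmed correct.
Step 8: x = -28 + (-8) = -36, y = 1 + (-4) = -3 — matches.
Step 9: x = -36 + (-1) = -37, y = -3 + (0) = -3 — agrees with the trace.
Step 10: x = -37 + (5) = -32, y = -3 + (7) = 4 — same as recorded.
Step 11: x = -32 + (8) = -24, y = 4 + (2) = 6 — the entry is off here.
First incorrect step: 11; the correct value is x = -24.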